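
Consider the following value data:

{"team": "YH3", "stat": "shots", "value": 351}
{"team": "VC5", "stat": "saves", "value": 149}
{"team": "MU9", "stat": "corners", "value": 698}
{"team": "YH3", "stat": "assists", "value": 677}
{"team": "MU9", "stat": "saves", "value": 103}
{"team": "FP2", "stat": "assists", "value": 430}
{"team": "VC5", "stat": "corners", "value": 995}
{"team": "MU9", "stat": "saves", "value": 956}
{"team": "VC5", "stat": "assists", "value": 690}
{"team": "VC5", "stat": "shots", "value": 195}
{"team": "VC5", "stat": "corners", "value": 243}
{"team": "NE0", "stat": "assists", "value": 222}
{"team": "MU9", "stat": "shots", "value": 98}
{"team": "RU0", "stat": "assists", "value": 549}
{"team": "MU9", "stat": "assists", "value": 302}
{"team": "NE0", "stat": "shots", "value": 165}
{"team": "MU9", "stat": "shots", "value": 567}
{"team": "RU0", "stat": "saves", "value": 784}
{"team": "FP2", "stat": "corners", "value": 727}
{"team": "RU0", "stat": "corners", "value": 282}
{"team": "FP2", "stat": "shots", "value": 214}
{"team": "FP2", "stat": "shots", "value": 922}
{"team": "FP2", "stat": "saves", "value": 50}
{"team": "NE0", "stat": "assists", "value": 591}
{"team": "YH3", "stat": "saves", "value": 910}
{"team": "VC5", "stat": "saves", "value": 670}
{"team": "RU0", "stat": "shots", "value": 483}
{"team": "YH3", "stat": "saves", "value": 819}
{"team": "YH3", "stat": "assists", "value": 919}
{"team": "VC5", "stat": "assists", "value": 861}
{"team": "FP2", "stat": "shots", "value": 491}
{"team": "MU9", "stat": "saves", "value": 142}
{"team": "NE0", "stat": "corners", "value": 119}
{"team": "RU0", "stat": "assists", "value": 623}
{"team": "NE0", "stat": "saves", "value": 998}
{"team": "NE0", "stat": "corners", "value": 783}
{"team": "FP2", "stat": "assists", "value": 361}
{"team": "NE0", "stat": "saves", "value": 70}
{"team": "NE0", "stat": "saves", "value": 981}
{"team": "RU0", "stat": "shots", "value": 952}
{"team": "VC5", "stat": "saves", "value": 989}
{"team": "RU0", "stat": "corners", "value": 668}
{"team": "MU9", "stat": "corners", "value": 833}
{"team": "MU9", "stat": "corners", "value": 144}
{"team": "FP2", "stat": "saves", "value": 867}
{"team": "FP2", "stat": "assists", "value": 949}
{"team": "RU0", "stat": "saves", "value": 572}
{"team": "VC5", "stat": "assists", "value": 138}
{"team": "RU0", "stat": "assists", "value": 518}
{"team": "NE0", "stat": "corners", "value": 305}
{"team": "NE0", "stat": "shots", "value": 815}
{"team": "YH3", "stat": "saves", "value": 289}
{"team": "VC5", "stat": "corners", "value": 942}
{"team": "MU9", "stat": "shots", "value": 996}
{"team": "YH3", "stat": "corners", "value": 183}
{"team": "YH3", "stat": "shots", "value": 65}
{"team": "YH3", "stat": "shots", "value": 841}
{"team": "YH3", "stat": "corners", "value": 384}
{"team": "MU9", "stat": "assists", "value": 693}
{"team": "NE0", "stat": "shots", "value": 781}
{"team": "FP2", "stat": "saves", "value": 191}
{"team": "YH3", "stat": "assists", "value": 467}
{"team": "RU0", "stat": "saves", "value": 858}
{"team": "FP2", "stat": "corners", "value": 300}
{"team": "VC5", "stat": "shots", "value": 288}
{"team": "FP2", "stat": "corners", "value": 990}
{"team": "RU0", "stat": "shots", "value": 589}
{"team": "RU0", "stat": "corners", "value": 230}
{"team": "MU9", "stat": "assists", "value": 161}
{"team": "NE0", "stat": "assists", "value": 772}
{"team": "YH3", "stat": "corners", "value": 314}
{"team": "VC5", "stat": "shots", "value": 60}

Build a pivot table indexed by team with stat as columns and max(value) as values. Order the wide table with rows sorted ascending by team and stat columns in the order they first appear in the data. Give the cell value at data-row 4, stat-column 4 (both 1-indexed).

With rows sorted ascending by team, row 4 is team=RU0. stat columns in first-appearance order: shots, saves, corners, assists; column 4 is assists.
Long rows with team=RU0, stat=assists: max(549, 623, 518) = 623.

623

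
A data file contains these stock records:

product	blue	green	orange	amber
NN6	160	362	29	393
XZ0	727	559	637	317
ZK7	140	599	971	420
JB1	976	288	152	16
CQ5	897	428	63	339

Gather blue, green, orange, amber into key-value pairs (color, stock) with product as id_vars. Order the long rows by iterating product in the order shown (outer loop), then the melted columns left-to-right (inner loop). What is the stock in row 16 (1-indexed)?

20 rows total (5 × 4). Row 16: index ⌊(16-1)/4⌋ = 3 into product → JB1; (16-1) mod 4 = 3 into the melted columns → amber.
So row 16 is (JB1, amber, 16); stock = 16.

16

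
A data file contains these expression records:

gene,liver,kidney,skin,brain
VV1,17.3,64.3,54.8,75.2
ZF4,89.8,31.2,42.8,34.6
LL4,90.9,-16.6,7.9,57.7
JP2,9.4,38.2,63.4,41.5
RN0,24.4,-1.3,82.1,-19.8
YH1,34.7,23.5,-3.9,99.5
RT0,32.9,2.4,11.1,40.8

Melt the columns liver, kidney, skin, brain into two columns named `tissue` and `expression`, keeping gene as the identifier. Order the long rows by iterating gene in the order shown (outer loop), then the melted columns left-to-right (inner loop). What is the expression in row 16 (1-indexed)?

41.5

28 rows total (7 × 4). Row 16: index ⌊(16-1)/4⌋ = 3 into gene → JP2; (16-1) mod 4 = 3 into the melted columns → brain.
So row 16 is (JP2, brain, 41.5); expression = 41.5.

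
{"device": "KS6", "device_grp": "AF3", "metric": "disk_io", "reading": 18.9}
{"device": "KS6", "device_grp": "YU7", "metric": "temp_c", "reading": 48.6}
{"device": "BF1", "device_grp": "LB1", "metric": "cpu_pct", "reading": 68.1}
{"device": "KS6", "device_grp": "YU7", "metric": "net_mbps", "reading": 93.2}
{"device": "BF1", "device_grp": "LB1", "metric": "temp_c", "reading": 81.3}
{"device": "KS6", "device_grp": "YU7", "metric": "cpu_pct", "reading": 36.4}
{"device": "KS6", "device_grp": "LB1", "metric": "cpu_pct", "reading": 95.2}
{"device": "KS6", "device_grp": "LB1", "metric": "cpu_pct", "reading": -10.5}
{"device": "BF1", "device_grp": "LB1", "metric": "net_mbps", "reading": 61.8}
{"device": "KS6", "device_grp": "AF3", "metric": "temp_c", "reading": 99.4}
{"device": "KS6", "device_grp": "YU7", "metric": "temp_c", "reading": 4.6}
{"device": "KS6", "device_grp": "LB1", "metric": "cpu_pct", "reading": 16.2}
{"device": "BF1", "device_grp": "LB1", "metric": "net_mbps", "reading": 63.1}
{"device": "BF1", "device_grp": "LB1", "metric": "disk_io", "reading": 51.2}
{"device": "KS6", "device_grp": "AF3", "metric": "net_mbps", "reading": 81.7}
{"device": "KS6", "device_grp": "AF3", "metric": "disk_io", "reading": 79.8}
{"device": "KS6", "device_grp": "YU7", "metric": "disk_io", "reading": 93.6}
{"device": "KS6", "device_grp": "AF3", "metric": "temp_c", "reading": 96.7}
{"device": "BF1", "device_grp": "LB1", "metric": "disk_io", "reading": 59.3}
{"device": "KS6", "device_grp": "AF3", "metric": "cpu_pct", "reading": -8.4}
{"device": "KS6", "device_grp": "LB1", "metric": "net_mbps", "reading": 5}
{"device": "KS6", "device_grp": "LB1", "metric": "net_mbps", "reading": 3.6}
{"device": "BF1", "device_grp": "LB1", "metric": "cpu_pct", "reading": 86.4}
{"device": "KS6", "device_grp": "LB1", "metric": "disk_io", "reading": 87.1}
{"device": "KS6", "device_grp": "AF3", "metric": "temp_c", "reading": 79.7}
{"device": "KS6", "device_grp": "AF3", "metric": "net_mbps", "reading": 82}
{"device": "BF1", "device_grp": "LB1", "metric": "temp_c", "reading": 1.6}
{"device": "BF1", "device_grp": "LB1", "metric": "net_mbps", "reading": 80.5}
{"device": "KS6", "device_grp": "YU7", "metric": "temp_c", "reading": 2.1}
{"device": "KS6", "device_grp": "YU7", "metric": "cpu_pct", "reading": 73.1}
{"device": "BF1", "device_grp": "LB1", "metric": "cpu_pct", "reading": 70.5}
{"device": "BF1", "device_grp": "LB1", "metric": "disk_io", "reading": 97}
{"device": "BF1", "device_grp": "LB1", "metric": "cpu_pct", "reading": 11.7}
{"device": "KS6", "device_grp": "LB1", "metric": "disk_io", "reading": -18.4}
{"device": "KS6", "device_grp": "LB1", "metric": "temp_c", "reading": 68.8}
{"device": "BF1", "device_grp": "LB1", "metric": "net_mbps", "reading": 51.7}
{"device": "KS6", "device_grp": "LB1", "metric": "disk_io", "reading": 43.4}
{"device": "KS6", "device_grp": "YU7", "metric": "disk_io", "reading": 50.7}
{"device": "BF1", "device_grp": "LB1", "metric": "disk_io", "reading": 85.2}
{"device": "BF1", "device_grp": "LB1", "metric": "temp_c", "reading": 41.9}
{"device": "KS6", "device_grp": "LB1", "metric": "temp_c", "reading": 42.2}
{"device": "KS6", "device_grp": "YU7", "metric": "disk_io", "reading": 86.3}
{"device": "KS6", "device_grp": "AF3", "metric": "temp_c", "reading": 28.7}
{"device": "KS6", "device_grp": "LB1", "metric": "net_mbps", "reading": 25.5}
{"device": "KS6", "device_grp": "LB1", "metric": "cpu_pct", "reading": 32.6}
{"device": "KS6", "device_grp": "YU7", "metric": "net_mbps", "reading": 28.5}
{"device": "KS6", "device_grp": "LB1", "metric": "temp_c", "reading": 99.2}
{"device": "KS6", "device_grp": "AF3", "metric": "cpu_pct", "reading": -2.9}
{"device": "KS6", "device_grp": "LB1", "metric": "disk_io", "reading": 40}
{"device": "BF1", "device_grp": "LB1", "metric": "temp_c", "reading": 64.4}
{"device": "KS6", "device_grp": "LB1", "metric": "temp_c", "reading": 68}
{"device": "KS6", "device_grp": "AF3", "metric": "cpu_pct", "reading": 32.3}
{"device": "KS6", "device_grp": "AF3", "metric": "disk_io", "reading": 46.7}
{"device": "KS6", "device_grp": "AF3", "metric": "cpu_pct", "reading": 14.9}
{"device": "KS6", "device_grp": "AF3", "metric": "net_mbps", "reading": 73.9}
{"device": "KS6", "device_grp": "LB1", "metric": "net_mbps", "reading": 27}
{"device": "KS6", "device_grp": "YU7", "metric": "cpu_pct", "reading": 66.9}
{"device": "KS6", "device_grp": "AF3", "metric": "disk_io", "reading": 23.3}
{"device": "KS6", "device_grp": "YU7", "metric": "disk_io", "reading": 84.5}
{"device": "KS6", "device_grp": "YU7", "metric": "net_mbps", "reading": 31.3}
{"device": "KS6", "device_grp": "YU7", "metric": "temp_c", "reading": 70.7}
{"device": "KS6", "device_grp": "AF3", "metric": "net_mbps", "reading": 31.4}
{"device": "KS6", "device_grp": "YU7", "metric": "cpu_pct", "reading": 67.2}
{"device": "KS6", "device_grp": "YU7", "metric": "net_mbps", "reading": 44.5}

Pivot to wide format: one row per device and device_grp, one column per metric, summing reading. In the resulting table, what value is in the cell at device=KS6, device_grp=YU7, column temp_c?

126

Rows with device=KS6, device_grp=YU7 and metric=temp_c: reading values are 48.6, 4.6, 2.1, 70.7.
48.6 + 4.6 + 2.1 + 70.7 = 126.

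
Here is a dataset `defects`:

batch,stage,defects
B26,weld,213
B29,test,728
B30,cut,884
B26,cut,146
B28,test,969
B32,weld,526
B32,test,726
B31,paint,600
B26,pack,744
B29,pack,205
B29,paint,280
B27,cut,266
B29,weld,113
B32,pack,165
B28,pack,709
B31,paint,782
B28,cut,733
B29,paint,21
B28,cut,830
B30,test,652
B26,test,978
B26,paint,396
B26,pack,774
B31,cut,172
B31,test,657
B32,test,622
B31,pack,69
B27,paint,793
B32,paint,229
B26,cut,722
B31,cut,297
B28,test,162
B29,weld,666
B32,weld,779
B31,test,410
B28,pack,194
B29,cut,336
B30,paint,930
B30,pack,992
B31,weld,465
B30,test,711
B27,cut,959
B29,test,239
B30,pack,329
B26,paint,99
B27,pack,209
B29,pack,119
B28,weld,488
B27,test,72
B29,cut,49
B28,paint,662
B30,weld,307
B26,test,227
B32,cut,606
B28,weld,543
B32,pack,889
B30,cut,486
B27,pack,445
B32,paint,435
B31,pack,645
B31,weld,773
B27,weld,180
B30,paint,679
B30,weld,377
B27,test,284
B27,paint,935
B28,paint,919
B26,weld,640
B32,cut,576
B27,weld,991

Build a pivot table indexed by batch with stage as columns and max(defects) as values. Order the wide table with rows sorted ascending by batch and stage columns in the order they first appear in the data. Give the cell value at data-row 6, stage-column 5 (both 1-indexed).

645

With rows sorted ascending by batch, row 6 is batch=B31. stage columns in first-appearance order: weld, test, cut, paint, pack; column 5 is pack.
Long rows with batch=B31, stage=pack: max(69, 645) = 645.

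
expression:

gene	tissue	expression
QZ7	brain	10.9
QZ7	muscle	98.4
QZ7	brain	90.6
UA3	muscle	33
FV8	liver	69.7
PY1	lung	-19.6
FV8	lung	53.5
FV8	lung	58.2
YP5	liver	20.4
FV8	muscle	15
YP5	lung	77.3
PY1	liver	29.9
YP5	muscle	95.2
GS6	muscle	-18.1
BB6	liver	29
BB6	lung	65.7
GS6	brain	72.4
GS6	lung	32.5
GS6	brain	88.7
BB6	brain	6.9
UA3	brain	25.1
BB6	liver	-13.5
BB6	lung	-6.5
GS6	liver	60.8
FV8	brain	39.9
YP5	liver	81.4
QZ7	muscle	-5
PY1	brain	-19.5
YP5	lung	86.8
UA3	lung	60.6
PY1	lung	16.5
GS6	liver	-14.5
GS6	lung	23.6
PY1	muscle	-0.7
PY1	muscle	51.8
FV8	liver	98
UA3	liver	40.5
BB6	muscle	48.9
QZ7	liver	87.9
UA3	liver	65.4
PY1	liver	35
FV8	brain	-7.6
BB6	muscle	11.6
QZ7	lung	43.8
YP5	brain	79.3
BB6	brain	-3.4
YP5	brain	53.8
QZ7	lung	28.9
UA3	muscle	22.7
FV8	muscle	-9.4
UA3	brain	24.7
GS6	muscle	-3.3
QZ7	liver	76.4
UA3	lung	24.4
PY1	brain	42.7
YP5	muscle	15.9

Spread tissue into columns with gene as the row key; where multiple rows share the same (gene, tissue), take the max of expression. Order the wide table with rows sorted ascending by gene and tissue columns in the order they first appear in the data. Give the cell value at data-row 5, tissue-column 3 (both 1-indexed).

87.9

With rows sorted ascending by gene, row 5 is gene=QZ7. tissue columns in first-appearance order: brain, muscle, liver, lung; column 3 is liver.
Long rows with gene=QZ7, tissue=liver: max(87.9, 76.4) = 87.9.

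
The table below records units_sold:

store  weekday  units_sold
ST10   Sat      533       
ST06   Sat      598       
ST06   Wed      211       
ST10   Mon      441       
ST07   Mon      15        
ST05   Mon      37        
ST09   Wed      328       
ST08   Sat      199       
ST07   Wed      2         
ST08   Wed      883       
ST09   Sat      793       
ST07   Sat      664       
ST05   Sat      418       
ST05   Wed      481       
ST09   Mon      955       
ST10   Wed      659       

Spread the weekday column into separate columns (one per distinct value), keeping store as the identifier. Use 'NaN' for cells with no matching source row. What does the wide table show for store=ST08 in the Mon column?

No long-format row has store=ST08 and weekday=Mon, so the cell is NaN.

NaN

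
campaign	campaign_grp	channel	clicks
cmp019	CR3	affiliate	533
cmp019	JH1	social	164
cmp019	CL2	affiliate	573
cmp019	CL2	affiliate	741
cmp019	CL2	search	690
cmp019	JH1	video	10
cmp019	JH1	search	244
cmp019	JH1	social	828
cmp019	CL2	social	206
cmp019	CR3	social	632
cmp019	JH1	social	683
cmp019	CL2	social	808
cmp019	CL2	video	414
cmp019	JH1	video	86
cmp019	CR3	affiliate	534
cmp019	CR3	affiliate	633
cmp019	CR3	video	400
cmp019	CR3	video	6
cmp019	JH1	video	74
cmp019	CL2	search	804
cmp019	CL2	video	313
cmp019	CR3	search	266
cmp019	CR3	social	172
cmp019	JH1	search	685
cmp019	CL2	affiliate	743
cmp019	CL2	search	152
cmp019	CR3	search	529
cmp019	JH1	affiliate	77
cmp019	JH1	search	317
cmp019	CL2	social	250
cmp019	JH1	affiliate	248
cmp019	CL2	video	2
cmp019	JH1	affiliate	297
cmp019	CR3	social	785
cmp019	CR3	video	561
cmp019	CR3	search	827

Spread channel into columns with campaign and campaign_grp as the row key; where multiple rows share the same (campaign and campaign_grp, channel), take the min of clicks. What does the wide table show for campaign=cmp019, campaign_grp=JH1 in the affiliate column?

Rows with campaign=cmp019, campaign_grp=JH1 and channel=affiliate: clicks values are 77, 248, 297.
min(77, 248, 297) = 77.

77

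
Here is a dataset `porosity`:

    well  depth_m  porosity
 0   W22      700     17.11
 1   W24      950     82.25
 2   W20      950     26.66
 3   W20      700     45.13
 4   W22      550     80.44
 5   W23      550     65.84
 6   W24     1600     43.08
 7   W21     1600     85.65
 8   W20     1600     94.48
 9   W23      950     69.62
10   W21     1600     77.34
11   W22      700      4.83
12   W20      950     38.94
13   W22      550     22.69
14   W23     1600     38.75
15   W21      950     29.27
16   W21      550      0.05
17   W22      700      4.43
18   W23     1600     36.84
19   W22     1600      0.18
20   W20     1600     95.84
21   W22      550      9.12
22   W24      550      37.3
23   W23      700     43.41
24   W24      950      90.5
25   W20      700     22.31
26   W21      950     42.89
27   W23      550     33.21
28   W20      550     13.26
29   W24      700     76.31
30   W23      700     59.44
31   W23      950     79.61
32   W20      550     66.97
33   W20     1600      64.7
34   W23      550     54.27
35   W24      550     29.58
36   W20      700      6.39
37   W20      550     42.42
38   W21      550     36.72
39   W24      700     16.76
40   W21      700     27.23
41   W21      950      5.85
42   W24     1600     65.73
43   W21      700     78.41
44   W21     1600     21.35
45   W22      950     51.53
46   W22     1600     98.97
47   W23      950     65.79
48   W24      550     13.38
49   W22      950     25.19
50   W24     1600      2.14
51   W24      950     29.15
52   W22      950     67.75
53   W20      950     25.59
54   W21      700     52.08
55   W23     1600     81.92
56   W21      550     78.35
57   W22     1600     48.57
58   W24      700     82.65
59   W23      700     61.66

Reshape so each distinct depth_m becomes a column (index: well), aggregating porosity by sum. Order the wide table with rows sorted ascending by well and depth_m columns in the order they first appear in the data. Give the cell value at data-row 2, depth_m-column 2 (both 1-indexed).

With rows sorted ascending by well, row 2 is well=W21. depth_m columns in first-appearance order: 700, 950, 550, 1600; column 2 is 950.
Long rows with well=W21, depth_m=950: 29.27 + 42.89 + 5.85 = 78.01.

78.01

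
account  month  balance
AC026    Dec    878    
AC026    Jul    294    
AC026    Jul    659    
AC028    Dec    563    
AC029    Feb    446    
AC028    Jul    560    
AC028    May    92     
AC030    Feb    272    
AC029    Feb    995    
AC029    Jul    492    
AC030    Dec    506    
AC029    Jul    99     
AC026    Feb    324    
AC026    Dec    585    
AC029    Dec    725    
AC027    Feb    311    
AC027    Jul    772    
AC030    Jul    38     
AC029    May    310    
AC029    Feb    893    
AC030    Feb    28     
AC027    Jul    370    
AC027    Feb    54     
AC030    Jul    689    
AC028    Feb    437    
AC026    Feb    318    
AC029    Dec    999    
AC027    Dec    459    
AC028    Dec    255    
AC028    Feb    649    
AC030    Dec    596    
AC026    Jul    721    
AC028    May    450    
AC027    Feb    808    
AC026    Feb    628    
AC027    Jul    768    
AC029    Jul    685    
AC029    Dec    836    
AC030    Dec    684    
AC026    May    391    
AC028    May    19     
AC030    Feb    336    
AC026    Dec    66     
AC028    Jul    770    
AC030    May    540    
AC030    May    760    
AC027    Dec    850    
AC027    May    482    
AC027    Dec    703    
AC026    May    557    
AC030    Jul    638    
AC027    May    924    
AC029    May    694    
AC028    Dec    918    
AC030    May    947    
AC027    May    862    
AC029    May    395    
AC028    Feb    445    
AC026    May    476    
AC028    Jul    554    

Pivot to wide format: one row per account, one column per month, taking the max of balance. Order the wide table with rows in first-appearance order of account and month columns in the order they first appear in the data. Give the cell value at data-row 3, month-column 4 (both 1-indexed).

With rows in first-appearance order of account, row 3 is account=AC029. month columns in first-appearance order: Dec, Jul, Feb, May; column 4 is May.
Long rows with account=AC029, month=May: max(310, 694, 395) = 694.

694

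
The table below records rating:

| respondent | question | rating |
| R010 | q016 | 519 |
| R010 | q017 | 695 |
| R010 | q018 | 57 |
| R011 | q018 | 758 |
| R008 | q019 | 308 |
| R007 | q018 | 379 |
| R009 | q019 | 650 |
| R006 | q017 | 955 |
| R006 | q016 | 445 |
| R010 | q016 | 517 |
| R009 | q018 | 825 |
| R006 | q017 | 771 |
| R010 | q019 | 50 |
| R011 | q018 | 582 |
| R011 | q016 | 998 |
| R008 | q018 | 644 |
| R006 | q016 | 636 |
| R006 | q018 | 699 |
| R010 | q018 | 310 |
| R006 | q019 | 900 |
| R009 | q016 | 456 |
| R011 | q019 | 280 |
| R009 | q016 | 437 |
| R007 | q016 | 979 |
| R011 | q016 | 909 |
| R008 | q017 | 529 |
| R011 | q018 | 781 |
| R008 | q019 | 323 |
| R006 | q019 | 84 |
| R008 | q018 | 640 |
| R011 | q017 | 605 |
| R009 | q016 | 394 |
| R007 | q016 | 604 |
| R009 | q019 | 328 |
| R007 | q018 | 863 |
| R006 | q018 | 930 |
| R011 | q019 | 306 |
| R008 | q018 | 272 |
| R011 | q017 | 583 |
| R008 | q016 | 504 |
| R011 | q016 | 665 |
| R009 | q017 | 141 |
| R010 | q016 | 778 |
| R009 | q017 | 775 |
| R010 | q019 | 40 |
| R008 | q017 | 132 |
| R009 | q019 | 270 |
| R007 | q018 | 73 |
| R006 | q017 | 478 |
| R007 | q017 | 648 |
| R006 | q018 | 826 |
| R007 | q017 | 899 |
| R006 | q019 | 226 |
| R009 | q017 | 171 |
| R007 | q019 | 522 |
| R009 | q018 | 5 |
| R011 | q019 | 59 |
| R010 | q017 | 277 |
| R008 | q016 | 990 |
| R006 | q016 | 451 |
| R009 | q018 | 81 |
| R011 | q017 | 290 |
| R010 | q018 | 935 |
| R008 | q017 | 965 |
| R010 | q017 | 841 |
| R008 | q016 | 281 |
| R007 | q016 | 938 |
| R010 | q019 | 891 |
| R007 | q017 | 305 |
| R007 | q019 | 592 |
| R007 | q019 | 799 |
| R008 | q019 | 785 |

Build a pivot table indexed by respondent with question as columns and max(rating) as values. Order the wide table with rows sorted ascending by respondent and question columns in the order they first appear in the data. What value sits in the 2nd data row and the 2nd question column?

899

With rows sorted ascending by respondent, row 2 is respondent=R007. question columns in first-appearance order: q016, q017, q018, q019; column 2 is q017.
Long rows with respondent=R007, question=q017: max(648, 899, 305) = 899.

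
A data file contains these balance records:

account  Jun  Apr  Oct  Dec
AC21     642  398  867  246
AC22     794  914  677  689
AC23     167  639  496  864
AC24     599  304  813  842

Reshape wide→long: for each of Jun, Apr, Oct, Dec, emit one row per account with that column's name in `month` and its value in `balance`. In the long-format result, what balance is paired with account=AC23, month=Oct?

Unpivoting turns each (account, wide-column) pair into one long row.
The wide cell at row AC23, column Oct holds 496, so the long row (AC23, Oct) has balance=496.

496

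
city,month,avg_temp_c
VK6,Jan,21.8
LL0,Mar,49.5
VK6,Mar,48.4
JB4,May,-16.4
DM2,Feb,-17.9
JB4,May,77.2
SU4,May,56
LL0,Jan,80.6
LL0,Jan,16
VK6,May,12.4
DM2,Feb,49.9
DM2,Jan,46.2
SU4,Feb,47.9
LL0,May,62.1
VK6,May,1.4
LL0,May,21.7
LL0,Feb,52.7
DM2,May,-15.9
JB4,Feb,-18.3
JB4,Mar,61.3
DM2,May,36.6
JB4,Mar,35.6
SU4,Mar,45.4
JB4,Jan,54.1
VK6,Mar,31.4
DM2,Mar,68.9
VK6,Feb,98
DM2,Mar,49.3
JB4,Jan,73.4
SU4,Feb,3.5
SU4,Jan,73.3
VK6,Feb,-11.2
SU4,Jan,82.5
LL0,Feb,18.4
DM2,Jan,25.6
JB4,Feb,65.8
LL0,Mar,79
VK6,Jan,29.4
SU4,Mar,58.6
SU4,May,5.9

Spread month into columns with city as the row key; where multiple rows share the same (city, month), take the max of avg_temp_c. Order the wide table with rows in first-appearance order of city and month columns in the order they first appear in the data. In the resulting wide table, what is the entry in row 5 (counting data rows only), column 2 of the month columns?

58.6

With rows in first-appearance order of city, row 5 is city=SU4. month columns in first-appearance order: Jan, Mar, May, Feb; column 2 is Mar.
Long rows with city=SU4, month=Mar: max(45.4, 58.6) = 58.6.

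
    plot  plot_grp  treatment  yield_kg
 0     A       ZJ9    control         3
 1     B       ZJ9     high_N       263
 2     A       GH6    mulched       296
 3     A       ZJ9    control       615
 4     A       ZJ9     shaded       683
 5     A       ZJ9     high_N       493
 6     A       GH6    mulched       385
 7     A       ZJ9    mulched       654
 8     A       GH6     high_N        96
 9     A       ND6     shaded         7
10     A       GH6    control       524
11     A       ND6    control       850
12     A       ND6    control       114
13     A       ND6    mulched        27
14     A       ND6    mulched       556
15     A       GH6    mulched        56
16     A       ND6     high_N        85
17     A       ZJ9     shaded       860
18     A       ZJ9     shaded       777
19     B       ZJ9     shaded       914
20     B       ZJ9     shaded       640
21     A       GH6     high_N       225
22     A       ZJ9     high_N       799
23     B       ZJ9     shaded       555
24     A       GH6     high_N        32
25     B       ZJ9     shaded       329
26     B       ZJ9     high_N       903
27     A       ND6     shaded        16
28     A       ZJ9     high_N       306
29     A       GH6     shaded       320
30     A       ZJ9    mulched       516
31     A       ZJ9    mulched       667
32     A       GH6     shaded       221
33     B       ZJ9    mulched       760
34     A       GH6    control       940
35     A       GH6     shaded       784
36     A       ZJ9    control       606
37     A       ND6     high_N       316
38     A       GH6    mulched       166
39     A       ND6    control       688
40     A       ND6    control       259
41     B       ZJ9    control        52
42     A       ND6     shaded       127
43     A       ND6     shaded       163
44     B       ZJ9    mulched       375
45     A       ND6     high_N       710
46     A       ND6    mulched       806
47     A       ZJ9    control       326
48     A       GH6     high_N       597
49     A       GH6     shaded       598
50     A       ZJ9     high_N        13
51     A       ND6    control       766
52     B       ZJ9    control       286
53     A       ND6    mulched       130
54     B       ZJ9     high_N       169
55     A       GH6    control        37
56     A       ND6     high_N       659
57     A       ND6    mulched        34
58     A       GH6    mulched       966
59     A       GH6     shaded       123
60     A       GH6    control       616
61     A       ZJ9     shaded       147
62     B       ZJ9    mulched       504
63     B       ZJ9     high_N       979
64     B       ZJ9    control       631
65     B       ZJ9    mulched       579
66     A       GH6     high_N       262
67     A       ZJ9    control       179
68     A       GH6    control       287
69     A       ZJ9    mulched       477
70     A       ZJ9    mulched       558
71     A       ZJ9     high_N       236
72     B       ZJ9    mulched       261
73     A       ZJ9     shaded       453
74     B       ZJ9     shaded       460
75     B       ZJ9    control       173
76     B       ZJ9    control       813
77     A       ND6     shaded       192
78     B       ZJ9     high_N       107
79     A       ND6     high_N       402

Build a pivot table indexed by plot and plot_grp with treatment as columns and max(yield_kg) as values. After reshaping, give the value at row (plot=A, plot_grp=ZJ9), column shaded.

860

Rows with plot=A, plot_grp=ZJ9 and treatment=shaded: yield_kg values are 683, 860, 777, 147, 453.
max(683, 860, 777, 147, 453) = 860.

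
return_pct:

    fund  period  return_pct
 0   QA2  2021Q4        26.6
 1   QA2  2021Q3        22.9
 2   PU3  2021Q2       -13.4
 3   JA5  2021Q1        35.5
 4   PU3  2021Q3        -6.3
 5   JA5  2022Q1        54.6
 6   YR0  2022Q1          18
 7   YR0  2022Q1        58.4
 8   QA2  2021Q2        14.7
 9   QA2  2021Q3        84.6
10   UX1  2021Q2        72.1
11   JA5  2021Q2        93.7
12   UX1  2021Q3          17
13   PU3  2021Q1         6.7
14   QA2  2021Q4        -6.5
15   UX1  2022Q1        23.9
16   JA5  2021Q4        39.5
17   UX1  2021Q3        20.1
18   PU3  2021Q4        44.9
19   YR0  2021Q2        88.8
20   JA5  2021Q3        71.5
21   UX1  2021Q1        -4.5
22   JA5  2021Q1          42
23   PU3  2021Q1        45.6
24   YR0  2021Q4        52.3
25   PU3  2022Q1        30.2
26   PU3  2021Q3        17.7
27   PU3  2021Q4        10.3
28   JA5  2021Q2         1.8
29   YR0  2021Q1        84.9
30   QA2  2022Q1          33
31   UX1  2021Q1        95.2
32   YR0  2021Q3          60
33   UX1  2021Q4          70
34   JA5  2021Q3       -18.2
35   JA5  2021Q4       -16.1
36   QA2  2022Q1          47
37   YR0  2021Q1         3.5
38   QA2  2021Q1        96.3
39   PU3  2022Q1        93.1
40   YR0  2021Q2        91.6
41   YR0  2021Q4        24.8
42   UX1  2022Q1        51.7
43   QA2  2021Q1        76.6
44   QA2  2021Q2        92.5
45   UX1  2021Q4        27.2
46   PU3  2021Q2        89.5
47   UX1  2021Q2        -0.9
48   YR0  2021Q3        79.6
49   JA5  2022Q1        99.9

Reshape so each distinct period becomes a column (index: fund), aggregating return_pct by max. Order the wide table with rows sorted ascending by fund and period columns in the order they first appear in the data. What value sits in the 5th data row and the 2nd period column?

With rows sorted ascending by fund, row 5 is fund=YR0. period columns in first-appearance order: 2021Q4, 2021Q3, 2021Q2, 2021Q1, 2022Q1; column 2 is 2021Q3.
Long rows with fund=YR0, period=2021Q3: max(60, 79.6) = 79.6.

79.6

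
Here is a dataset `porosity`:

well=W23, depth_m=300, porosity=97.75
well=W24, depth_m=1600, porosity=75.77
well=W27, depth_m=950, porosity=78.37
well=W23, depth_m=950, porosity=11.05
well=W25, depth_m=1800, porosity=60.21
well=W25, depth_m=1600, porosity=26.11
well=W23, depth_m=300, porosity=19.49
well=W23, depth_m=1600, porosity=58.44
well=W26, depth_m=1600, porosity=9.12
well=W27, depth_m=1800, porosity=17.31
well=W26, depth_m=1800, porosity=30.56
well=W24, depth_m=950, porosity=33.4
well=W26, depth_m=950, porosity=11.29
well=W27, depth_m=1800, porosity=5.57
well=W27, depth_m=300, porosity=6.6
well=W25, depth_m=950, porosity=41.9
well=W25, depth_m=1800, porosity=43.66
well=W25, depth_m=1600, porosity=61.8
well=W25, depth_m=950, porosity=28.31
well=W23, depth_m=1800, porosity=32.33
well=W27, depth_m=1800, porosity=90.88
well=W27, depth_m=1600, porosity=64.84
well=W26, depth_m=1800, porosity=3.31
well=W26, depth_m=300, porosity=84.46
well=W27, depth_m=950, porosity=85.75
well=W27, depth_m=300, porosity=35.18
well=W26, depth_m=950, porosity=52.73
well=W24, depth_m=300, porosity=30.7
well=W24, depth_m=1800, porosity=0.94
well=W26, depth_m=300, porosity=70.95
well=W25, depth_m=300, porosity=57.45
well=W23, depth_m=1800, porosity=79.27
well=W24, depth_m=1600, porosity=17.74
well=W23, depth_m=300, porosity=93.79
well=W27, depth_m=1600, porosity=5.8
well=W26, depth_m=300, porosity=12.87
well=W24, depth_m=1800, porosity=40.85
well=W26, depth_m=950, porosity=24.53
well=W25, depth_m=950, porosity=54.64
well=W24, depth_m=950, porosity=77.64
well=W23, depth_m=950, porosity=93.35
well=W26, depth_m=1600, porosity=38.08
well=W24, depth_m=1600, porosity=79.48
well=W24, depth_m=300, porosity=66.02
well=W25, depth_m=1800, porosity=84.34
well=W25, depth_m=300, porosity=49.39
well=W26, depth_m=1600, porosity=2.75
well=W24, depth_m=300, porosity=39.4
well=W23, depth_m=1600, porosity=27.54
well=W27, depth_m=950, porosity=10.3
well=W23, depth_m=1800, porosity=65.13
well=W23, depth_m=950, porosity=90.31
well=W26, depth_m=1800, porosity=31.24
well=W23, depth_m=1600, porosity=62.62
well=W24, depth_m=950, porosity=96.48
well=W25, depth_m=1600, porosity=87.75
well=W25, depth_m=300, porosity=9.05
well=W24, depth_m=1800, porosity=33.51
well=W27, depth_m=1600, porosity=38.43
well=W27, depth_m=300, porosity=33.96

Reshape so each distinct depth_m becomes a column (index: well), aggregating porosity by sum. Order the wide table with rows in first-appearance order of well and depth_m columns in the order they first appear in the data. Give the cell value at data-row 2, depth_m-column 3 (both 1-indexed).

207.52

With rows in first-appearance order of well, row 2 is well=W24. depth_m columns in first-appearance order: 300, 1600, 950, 1800; column 3 is 950.
Long rows with well=W24, depth_m=950: 33.4 + 77.64 + 96.48 = 207.52.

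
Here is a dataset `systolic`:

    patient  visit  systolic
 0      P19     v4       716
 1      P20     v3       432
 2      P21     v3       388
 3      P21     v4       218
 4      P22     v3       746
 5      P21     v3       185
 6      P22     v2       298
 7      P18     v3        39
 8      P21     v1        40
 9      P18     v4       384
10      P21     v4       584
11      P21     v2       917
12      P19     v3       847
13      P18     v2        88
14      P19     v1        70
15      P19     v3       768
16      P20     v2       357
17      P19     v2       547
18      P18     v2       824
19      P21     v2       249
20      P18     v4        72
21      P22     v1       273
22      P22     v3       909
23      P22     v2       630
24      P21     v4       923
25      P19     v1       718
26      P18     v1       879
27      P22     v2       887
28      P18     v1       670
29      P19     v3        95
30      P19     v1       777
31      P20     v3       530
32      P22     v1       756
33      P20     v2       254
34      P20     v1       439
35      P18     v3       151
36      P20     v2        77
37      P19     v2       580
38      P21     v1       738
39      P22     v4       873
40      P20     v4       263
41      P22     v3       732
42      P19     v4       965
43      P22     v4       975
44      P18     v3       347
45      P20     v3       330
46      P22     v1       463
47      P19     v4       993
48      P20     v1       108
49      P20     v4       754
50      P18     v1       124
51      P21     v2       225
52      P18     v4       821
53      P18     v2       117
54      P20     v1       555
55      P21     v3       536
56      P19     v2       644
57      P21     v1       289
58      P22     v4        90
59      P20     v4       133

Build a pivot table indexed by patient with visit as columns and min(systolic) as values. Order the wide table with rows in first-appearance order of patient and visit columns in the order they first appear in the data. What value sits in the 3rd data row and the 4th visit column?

40

With rows in first-appearance order of patient, row 3 is patient=P21. visit columns in first-appearance order: v4, v3, v2, v1; column 4 is v1.
Long rows with patient=P21, visit=v1: min(40, 738, 289) = 40.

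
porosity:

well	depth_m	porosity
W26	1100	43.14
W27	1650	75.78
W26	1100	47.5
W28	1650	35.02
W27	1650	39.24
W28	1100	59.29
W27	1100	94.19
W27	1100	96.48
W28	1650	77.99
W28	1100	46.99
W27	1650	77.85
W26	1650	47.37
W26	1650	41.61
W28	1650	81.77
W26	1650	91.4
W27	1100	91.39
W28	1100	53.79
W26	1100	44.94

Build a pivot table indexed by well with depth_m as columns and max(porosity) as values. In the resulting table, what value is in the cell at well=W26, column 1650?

Rows with well=W26 and depth_m=1650: porosity values are 47.37, 41.61, 91.4.
max(47.37, 41.61, 91.4) = 91.4.

91.4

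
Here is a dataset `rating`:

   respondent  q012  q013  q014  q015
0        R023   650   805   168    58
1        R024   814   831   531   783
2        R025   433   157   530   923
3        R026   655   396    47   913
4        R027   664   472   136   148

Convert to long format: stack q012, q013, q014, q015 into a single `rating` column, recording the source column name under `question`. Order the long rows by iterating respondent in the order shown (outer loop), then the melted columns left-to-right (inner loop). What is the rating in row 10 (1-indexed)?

157

20 rows total (5 × 4). Row 10: index ⌊(10-1)/4⌋ = 2 into respondent → R025; (10-1) mod 4 = 1 into the melted columns → q013.
So row 10 is (R025, q013, 157); rating = 157.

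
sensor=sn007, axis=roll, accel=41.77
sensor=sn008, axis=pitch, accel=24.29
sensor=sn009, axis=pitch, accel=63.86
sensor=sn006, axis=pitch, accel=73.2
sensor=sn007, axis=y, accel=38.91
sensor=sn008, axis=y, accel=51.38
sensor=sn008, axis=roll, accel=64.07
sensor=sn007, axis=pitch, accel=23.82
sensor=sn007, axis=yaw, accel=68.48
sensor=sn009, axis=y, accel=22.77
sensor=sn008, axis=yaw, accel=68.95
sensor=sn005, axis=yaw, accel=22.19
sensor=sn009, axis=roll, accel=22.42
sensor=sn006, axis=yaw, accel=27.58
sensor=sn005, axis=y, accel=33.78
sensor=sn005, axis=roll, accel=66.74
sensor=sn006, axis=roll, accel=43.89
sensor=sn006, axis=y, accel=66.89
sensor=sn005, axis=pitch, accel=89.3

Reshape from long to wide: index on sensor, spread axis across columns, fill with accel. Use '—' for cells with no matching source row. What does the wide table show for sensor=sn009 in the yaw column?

—

No long-format row has sensor=sn009 and axis=yaw, so the cell is —.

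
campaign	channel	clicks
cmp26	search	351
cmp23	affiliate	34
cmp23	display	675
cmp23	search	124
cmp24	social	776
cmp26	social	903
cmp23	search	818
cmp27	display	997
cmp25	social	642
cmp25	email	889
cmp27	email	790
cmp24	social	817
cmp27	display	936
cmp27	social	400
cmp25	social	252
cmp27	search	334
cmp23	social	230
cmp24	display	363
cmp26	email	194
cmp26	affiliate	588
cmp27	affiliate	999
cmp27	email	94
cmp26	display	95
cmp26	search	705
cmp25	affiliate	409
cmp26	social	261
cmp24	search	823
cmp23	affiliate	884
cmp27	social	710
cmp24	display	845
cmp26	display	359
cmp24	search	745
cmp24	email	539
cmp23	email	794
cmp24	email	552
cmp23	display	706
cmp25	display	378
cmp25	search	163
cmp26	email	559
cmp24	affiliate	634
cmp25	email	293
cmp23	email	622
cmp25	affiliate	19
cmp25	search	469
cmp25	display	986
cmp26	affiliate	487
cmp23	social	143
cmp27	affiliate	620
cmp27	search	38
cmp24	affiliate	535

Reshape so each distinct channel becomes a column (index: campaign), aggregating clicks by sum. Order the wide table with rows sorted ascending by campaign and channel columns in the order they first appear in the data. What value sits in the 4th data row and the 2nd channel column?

1075

With rows sorted ascending by campaign, row 4 is campaign=cmp26. channel columns in first-appearance order: search, affiliate, display, social, email; column 2 is affiliate.
Long rows with campaign=cmp26, channel=affiliate: 588 + 487 = 1075.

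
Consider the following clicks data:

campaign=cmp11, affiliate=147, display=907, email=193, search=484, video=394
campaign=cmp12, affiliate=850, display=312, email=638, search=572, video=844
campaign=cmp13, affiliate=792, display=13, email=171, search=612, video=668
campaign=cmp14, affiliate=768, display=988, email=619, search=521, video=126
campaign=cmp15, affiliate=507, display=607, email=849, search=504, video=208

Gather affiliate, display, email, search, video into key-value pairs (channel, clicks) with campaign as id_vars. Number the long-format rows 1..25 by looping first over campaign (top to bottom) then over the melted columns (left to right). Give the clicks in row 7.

25 rows total (5 × 5). Row 7: index ⌊(7-1)/5⌋ = 1 into campaign → cmp12; (7-1) mod 5 = 1 into the melted columns → display.
So row 7 is (cmp12, display, 312); clicks = 312.

312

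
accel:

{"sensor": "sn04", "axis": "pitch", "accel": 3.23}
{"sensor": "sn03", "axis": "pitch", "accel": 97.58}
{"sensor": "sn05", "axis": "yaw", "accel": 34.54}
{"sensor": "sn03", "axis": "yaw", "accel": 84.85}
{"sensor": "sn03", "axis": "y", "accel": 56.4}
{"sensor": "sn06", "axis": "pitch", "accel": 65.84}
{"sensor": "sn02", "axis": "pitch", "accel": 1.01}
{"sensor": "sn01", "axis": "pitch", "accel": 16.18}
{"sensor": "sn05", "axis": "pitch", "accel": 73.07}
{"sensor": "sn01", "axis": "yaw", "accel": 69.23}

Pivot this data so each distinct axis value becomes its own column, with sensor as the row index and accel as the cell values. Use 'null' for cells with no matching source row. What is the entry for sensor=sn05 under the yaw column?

34.54

The long row with sensor=sn05, axis=yaw has accel=34.54.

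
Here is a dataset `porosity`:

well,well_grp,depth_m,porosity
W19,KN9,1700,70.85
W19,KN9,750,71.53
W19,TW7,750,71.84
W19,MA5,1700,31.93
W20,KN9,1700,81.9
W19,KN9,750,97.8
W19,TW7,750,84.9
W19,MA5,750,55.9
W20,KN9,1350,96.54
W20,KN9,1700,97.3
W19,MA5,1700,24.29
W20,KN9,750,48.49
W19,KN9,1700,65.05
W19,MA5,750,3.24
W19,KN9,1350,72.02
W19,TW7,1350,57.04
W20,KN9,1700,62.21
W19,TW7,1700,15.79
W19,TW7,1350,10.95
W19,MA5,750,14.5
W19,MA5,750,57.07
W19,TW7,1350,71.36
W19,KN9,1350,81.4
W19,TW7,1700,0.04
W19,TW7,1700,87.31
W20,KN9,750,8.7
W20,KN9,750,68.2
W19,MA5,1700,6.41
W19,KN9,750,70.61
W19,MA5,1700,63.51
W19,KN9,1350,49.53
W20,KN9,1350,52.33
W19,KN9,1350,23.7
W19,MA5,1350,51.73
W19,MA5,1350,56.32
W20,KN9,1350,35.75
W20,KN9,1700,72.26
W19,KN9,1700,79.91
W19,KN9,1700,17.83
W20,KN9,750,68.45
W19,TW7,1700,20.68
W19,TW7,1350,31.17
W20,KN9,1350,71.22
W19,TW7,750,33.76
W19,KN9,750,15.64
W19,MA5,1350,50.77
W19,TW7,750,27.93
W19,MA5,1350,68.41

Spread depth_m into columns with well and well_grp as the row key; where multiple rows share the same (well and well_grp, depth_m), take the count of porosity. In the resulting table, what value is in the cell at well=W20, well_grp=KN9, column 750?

4

Rows with well=W20, well_grp=KN9 and depth_m=750: porosity values are 48.49, 8.7, 68.2, 68.45.
4 rows match — count = 4.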